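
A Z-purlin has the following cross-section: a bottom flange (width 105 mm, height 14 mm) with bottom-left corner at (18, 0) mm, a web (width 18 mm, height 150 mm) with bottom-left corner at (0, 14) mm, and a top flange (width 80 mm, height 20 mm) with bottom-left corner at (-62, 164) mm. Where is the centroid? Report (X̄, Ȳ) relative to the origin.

X̄ = 16.07 mm, Ȳ = 91.68 mm

bottom flange: A = 105 × 14 = 1470.00, centroid at (70.50, 7.00).
web: A = 18 × 150 = 2700.00, centroid at (9.00, 89.00).
top flange: A = 80 × 20 = 1600.00, centroid at (-22.00, 174.00).
ΣA = 5770.00 mm²
ΣAX̄ = (1470.00)(70.50) + (2700.00)(9.00) + (1600.00)(-22.00) = 92735.00 mm³
ΣAȲ = (1470.00)(7.00) + (2700.00)(89.00) + (1600.00)(174.00) = 528990.00 mm³
X̄ = 92735.00 / 5770.00 = 16.07 mm
Ȳ = 528990.00 / 5770.00 = 91.68 mm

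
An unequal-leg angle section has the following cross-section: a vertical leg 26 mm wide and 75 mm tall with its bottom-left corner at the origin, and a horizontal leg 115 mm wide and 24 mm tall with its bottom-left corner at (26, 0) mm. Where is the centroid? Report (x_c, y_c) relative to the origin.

x_c = 54.31 mm, y_c = 22.56 mm

Part | A | x̄ᵢ | ȳᵢ | A·x̄ᵢ | A·ȳᵢ
vertical leg | 1950.00 | 13.00 | 37.50 | 25350.00 | 73125.00
horizontal leg | 2760.00 | 83.50 | 12.00 | 230460.00 | 33120.00
Σ | 4710.00 |  |  | 255810.00 | 106245.00
x_c = 255810.00 / 4710.00 = 54.31 mm
y_c = 106245.00 / 4710.00 = 22.56 mm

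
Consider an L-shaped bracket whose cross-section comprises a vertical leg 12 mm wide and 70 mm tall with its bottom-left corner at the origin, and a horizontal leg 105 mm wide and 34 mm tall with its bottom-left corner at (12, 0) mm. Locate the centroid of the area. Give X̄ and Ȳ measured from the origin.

vertical leg: A = 12 × 70 = 840.00, centroid at (6.00, 35.00).
horizontal leg: A = 105 × 34 = 3570.00, centroid at (64.50, 17.00).
ΣA = 4410.00 mm², ΣAX̄ = 235305.00 mm³, ΣAȲ = 90090.00 mm³.
X̄ = 235305.00/4410.00 = 53.36 mm; Ȳ = 90090.00/4410.00 = 20.43 mm.

X̄ = 53.36 mm, Ȳ = 20.43 mm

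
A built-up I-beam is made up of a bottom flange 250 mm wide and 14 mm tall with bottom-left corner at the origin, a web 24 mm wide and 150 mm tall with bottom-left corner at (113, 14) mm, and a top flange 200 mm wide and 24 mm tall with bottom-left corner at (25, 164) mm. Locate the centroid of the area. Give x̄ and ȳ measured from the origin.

x̄ = 125.00 mm, ȳ = 99.97 mm

bottom flange: A = 250 × 14 = 3500.00, centroid at (125.00, 7.00).
web: A = 24 × 150 = 3600.00, centroid at (125.00, 89.00).
top flange: A = 200 × 24 = 4800.00, centroid at (125.00, 176.00).
ΣA = 11900.00 mm², ΣAx̄ = 1487500.00 mm³, ΣAȳ = 1189700.00 mm³.
x̄ = 1487500.00/11900.00 = 125.00 mm; ȳ = 1189700.00/11900.00 = 99.97 mm.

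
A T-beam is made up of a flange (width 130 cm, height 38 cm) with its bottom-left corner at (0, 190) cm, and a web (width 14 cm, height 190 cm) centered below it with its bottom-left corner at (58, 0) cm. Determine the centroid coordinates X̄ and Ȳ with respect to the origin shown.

X̄ = 65.00 cm, Ȳ = 169.10 cm

web: A = 14 × 190 = 2660.00, centroid at (65.00, 95.00).
flange: A = 130 × 38 = 4940.00, centroid at (65.00, 209.00).
ΣA = 7600.00 cm²
ΣAX̄ = (2660.00)(65.00) + (4940.00)(65.00) = 494000.00 cm³
ΣAȲ = (2660.00)(95.00) + (4940.00)(209.00) = 1285160.00 cm³
X̄ = 494000.00 / 7600.00 = 65.00 cm
Ȳ = 1285160.00 / 7600.00 = 169.10 cm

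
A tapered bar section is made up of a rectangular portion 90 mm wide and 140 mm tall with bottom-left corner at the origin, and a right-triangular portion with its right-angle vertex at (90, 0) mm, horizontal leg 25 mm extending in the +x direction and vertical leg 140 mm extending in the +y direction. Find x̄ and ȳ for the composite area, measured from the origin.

x̄ = 51.50 mm, ȳ = 67.15 mm

Part | A | x̄ᵢ | ȳᵢ | A·x̄ᵢ | A·ȳᵢ
rectangular portion | 12600.00 | 45.00 | 70.00 | 567000.00 | 882000.00
triangular portion | 1750.00 | 98.33 | 46.67 | 172083.33 | 81666.67
Σ | 14350.00 |  |  | 739083.33 | 963666.67
x̄ = 739083.33 / 14350.00 = 51.50 mm
ȳ = 963666.67 / 14350.00 = 67.15 mm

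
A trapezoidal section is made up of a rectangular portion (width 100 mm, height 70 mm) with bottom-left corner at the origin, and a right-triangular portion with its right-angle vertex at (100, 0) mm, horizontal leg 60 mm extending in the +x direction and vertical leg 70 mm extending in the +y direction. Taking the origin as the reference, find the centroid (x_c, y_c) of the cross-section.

Part | A | x̄ᵢ | ȳᵢ | A·x̄ᵢ | A·ȳᵢ
rectangular portion | 7000.00 | 50.00 | 35.00 | 350000.00 | 245000.00
triangular portion | 2100.00 | 120.00 | 23.33 | 252000.00 | 49000.00
Σ | 9100.00 |  |  | 602000.00 | 294000.00
x_c = 602000.00 / 9100.00 = 66.15 mm
y_c = 294000.00 / 9100.00 = 32.31 mm

x_c = 66.15 mm, y_c = 32.31 mm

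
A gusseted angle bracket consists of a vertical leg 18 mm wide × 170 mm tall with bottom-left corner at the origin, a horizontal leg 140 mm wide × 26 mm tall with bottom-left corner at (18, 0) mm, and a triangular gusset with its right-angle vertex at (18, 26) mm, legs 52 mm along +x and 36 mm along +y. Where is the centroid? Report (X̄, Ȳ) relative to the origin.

vertical leg: A = 18 × 170 = 3060.00, centroid at (9.00, 85.00).
horizontal leg: A = 140 × 26 = 3640.00, centroid at (88.00, 13.00).
gusset: A = ½·52·36 = 936.00, centroid at (35.33, 38.00).
ΣA = 7636.00 mm²
ΣAX̄ = (3060.00)(9.00) + (3640.00)(88.00) + (936.00)(35.33) = 380932.00 mm³
ΣAȲ = (3060.00)(85.00) + (3640.00)(13.00) + (936.00)(38.00) = 342988.00 mm³
X̄ = 380932.00 / 7636.00 = 49.89 mm
Ȳ = 342988.00 / 7636.00 = 44.92 mm

X̄ = 49.89 mm, Ȳ = 44.92 mm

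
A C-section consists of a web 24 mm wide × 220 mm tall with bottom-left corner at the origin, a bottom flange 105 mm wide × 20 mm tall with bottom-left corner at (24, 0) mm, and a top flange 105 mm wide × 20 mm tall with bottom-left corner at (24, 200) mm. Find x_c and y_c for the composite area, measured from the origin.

web: A = 24 × 220 = 5280.00, centroid at (12.00, 110.00).
bottom flange: A = 105 × 20 = 2100.00, centroid at (76.50, 10.00).
top flange: A = 105 × 20 = 2100.00, centroid at (76.50, 210.00).
ΣA = 9480.00 mm²
ΣAx_c = (5280.00)(12.00) + (2100.00)(76.50) + (2100.00)(76.50) = 384660.00 mm³
ΣAy_c = (5280.00)(110.00) + (2100.00)(10.00) + (2100.00)(210.00) = 1042800.00 mm³
x_c = 384660.00 / 9480.00 = 40.58 mm
y_c = 1042800.00 / 9480.00 = 110.00 mm

x_c = 40.58 mm, y_c = 110.00 mm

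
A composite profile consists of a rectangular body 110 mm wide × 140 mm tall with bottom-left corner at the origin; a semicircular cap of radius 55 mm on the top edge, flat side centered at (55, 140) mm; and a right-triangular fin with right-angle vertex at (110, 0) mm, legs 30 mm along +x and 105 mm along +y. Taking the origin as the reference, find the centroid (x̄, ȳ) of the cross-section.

x̄ = 59.71 mm, ȳ = 87.88 mm

Part | A | x̄ᵢ | ȳᵢ | A·x̄ᵢ | A·ȳᵢ
rectangular body | 15400.00 | 55.00 | 70.00 | 847000.00 | 1078000.00
semicircular top | 4751.66 | 55.00 | 163.34 | 261341.24 | 776148.91
triangular fin | 1575.00 | 120.00 | 35.00 | 189000.00 | 55125.00
Σ | 21726.66 |  |  | 1297341.24 | 1909273.91
x̄ = 1297341.24 / 21726.66 = 59.71 mm
ȳ = 1909273.91 / 21726.66 = 87.88 mm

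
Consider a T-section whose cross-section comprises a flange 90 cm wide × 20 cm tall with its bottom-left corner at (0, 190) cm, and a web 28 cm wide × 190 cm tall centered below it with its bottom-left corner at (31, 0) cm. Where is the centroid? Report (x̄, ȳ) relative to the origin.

web: A = 28 × 190 = 5320.00, centroid at (45.00, 95.00).
flange: A = 90 × 20 = 1800.00, centroid at (45.00, 200.00).
ΣA = 7120.00 cm²
ΣAx̄ = (5320.00)(45.00) + (1800.00)(45.00) = 320400.00 cm³
ΣAȳ = (5320.00)(95.00) + (1800.00)(200.00) = 865400.00 cm³
x̄ = 320400.00 / 7120.00 = 45.00 cm
ȳ = 865400.00 / 7120.00 = 121.54 cm

x̄ = 45.00 cm, ȳ = 121.54 cm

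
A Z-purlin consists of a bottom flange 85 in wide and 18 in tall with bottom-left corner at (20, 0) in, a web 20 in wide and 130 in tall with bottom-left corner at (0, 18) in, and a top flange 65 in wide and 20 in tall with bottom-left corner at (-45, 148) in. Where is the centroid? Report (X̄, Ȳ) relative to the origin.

bottom flange: A = 85 × 18 = 1530.00, centroid at (62.50, 9.00).
web: A = 20 × 130 = 2600.00, centroid at (10.00, 83.00).
top flange: A = 65 × 20 = 1300.00, centroid at (-12.50, 158.00).
ΣA = 5430.00 in², ΣAX̄ = 105375.00 in³, ΣAȲ = 434970.00 in³.
X̄ = 105375.00/5430.00 = 19.41 in; Ȳ = 434970.00/5430.00 = 80.10 in.

X̄ = 19.41 in, Ȳ = 80.10 in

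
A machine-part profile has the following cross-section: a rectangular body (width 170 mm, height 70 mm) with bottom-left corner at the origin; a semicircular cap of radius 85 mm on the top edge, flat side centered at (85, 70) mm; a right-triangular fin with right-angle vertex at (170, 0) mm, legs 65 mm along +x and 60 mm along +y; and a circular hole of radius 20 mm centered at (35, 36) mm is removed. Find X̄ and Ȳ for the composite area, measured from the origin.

rectangular body: A = 170 × 70 = 11900.00, centroid at (85.00, 35.00).
semicircular top: A = ½π·85² = 11349.00, centroid at (85.00, 106.08).
triangular fin: A = ½·65·60 = 1950.00, centroid at (191.67, 20.00).
hole: A = −π·20² = -1256.64, centroid at (35.00, 36.00).
ΣA = 23942.37 mm²
ΣAX̄ = (11900.00)(85.00) + (11349.00)(85.00) + (1950.00)(191.67) + (-1256.64)(35.00) = 2305933.00 mm³
ΣAȲ = (11900.00)(35.00) + (11349.00)(106.08) + (1950.00)(20.00) + (-1256.64)(36.00) = 1614107.97 mm³
X̄ = 2305933.00 / 23942.37 = 96.31 mm
Ȳ = 1614107.97 / 23942.37 = 67.42 mm

X̄ = 96.31 mm, Ȳ = 67.42 mm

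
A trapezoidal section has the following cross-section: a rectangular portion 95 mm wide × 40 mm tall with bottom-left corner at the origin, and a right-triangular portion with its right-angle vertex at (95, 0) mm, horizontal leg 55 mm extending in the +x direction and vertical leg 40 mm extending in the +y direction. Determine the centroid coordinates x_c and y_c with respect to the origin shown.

Part | A | x̄ᵢ | ȳᵢ | A·x̄ᵢ | A·ȳᵢ
rectangular portion | 3800.00 | 47.50 | 20.00 | 180500.00 | 76000.00
triangular portion | 1100.00 | 113.33 | 13.33 | 124666.67 | 14666.67
Σ | 4900.00 |  |  | 305166.67 | 90666.67
x_c = 305166.67 / 4900.00 = 62.28 mm
y_c = 90666.67 / 4900.00 = 18.50 mm

x_c = 62.28 mm, y_c = 18.50 mm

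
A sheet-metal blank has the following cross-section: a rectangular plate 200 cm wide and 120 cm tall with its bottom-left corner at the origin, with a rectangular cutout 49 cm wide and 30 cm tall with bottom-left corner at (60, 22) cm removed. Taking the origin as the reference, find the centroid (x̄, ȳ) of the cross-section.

x̄ = 101.01 cm, ȳ = 61.50 cm

plate: A = 200 × 120 = 24000.00, centroid at (100.00, 60.00).
hole: A = −(49 × 30) = -1470.00, centroid at (84.50, 37.00).
ΣA = 22530.00 cm²
ΣAx̄ = (24000.00)(100.00) + (-1470.00)(84.50) = 2275785.00 cm³
ΣAȳ = (24000.00)(60.00) + (-1470.00)(37.00) = 1385610.00 cm³
x̄ = 2275785.00 / 22530.00 = 101.01 cm
ȳ = 1385610.00 / 22530.00 = 61.50 cm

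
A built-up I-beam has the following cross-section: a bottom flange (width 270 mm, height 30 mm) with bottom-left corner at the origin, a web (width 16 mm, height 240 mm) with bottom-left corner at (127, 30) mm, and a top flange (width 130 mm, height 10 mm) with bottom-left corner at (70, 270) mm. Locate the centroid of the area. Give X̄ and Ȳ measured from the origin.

bottom flange: A = 270 × 30 = 8100.00, centroid at (135.00, 15.00).
web: A = 16 × 240 = 3840.00, centroid at (135.00, 150.00).
top flange: A = 130 × 10 = 1300.00, centroid at (135.00, 275.00).
ΣA = 13240.00 mm², ΣAX̄ = 1787400.00 mm³, ΣAȲ = 1055000.00 mm³.
X̄ = 1787400.00/13240.00 = 135.00 mm; Ȳ = 1055000.00/13240.00 = 79.68 mm.

X̄ = 135.00 mm, Ȳ = 79.68 mm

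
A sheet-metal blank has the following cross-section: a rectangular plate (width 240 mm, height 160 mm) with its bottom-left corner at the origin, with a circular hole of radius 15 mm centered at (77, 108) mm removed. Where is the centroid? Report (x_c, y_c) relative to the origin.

plate: A = 240 × 160 = 38400.00, centroid at (120.00, 80.00).
hole: A = −π·15² = -706.86, centroid at (77.00, 108.00).
ΣA = 37693.14 mm²
ΣAx_c = (38400.00)(120.00) + (-706.86)(77.00) = 4553571.91 mm³
ΣAy_c = (38400.00)(80.00) + (-706.86)(108.00) = 2995659.30 mm³
x_c = 4553571.91 / 37693.14 = 120.81 mm
y_c = 2995659.30 / 37693.14 = 79.47 mm

x_c = 120.81 mm, y_c = 79.47 mm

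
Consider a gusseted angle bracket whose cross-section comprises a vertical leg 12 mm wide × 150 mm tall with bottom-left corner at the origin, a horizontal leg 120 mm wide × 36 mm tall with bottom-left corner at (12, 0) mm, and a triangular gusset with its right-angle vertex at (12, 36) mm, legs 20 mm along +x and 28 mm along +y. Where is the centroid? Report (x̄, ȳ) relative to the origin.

x̄ = 51.10 mm, ȳ = 35.23 mm

vertical leg: A = 12 × 150 = 1800.00, centroid at (6.00, 75.00).
horizontal leg: A = 120 × 36 = 4320.00, centroid at (72.00, 18.00).
gusset: A = ½·20·28 = 280.00, centroid at (18.67, 45.33).
ΣA = 6400.00 mm², ΣAx̄ = 327066.67 mm³, ΣAȳ = 225453.33 mm³.
x̄ = 327066.67/6400.00 = 51.10 mm; ȳ = 225453.33/6400.00 = 35.23 mm.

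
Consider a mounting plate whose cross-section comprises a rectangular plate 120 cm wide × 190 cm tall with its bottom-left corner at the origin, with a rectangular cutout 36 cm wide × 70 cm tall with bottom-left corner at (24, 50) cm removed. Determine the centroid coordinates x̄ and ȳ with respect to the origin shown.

x̄ = 62.24 cm, ȳ = 96.24 cm

plate: A = 120 × 190 = 22800.00, centroid at (60.00, 95.00).
hole: A = −(36 × 70) = -2520.00, centroid at (42.00, 85.00).
ΣA = 20280.00 cm², ΣAx̄ = 1262160.00 cm³, ΣAȳ = 1951800.00 cm³.
x̄ = 1262160.00/20280.00 = 62.24 cm; ȳ = 1951800.00/20280.00 = 96.24 cm.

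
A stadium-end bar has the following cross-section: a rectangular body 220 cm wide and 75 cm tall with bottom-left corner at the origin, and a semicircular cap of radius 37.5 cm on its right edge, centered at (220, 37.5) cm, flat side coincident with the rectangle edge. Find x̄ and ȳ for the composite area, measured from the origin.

x̄ = 124.87 cm, ȳ = 37.50 cm

rectangular body: A = 220 × 75 = 16500.00, centroid at (110.00, 37.50).
semicircular end: A = ½π·37.5² = 2208.93, centroid at (235.92, 37.50).
ΣA = 18708.93 cm², ΣAx̄ = 2336121.36 cm³, ΣAȳ = 701584.96 cm³.
x̄ = 2336121.36/18708.93 = 124.87 cm; ȳ = 701584.96/18708.93 = 37.50 cm.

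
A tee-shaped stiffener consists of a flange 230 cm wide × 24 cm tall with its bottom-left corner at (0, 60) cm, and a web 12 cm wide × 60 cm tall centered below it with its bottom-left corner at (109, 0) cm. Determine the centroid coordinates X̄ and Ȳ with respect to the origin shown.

X̄ = 115.00 cm, Ȳ = 67.15 cm

web: A = 12 × 60 = 720.00, centroid at (115.00, 30.00).
flange: A = 230 × 24 = 5520.00, centroid at (115.00, 72.00).
ΣA = 6240.00 cm², ΣAX̄ = 717600.00 cm³, ΣAȲ = 419040.00 cm³.
X̄ = 717600.00/6240.00 = 115.00 cm; Ȳ = 419040.00/6240.00 = 67.15 cm.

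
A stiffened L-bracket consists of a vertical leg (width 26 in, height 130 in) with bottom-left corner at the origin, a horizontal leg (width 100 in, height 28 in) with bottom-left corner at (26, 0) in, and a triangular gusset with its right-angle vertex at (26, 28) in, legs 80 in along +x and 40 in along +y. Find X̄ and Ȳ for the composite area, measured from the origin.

X̄ = 43.83 in, Ȳ = 41.78 in

vertical leg: A = 26 × 130 = 3380.00, centroid at (13.00, 65.00).
horizontal leg: A = 100 × 28 = 2800.00, centroid at (76.00, 14.00).
gusset: A = ½·80·40 = 1600.00, centroid at (52.67, 41.33).
ΣA = 7780.00 in²
ΣAX̄ = (3380.00)(13.00) + (2800.00)(76.00) + (1600.00)(52.67) = 341006.67 in³
ΣAȲ = (3380.00)(65.00) + (2800.00)(14.00) + (1600.00)(41.33) = 325033.33 in³
X̄ = 341006.67 / 7780.00 = 43.83 in
Ȳ = 325033.33 / 7780.00 = 41.78 in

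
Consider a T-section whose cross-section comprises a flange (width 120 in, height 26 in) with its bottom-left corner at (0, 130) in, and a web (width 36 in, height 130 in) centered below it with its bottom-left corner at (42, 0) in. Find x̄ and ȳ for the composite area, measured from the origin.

Part | A | x̄ᵢ | ȳᵢ | A·x̄ᵢ | A·ȳᵢ
web | 4680.00 | 60.00 | 65.00 | 280800.00 | 304200.00
flange | 3120.00 | 60.00 | 143.00 | 187200.00 | 446160.00
Σ | 7800.00 |  |  | 468000.00 | 750360.00
x̄ = 468000.00 / 7800.00 = 60.00 in
ȳ = 750360.00 / 7800.00 = 96.20 in

x̄ = 60.00 in, ȳ = 96.20 in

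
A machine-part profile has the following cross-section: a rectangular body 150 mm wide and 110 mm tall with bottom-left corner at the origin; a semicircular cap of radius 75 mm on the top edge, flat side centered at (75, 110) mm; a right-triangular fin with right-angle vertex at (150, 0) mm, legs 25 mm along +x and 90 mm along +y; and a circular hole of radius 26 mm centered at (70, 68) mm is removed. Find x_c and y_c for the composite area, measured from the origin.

rectangular body: A = 150 × 110 = 16500.00, centroid at (75.00, 55.00).
semicircular top: A = ½π·75² = 8835.73, centroid at (75.00, 141.83).
triangular fin: A = ½·25·90 = 1125.00, centroid at (158.33, 30.00).
hole: A = −π·26² = -2123.72, centroid at (70.00, 68.00).
ΣA = 24337.01 mm²
ΣAx_c = (16500.00)(75.00) + (8835.73)(75.00) + (1125.00)(158.33) + (-2123.72)(70.00) = 1929644.54 mm³
ΣAy_c = (16500.00)(55.00) + (8835.73)(141.83) + (1125.00)(30.00) + (-2123.72)(68.00) = 2050017.50 mm³
x_c = 1929644.54 / 24337.01 = 79.29 mm
y_c = 2050017.50 / 24337.01 = 84.23 mm

x_c = 79.29 mm, y_c = 84.23 mm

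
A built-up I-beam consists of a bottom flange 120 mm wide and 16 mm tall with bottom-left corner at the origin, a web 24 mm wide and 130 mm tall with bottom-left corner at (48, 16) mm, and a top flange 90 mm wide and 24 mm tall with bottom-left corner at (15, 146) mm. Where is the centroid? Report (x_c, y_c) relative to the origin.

Part | A | x̄ᵢ | ȳᵢ | A·x̄ᵢ | A·ȳᵢ
bottom flange | 1920.00 | 60.00 | 8.00 | 115200.00 | 15360.00
web | 3120.00 | 60.00 | 81.00 | 187200.00 | 252720.00
top flange | 2160.00 | 60.00 | 158.00 | 129600.00 | 341280.00
Σ | 7200.00 |  |  | 432000.00 | 609360.00
x_c = 432000.00 / 7200.00 = 60.00 mm
y_c = 609360.00 / 7200.00 = 84.63 mm

x_c = 60.00 mm, y_c = 84.63 mm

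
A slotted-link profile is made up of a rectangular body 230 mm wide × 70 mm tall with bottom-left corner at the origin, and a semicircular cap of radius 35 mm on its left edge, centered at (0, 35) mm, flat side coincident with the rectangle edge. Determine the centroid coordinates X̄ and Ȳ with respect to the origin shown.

rectangular body: A = 230 × 70 = 16100.00, centroid at (115.00, 35.00).
semicircular end: A = ½π·35² = 1924.23, centroid at (-14.85, 35.00).
ΣA = 18024.23 mm², ΣAX̄ = 1822916.67 mm³, ΣAȲ = 630847.89 mm³.
X̄ = 1822916.67/18024.23 = 101.14 mm; Ȳ = 630847.89/18024.23 = 35.00 mm.

X̄ = 101.14 mm, Ȳ = 35.00 mm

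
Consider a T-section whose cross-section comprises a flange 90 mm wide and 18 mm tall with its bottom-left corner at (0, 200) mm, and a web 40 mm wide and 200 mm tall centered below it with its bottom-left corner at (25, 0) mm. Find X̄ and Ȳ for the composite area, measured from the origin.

web: A = 40 × 200 = 8000.00, centroid at (45.00, 100.00).
flange: A = 90 × 18 = 1620.00, centroid at (45.00, 209.00).
ΣA = 9620.00 mm²
ΣAX̄ = (8000.00)(45.00) + (1620.00)(45.00) = 432900.00 mm³
ΣAȲ = (8000.00)(100.00) + (1620.00)(209.00) = 1138580.00 mm³
X̄ = 432900.00 / 9620.00 = 45.00 mm
Ȳ = 1138580.00 / 9620.00 = 118.36 mm

X̄ = 45.00 mm, Ȳ = 118.36 mm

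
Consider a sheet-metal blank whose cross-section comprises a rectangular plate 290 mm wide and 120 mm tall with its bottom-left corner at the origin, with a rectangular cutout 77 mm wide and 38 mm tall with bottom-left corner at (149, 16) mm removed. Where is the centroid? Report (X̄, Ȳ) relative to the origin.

plate: A = 290 × 120 = 34800.00, centroid at (145.00, 60.00).
hole: A = −(77 × 38) = -2926.00, centroid at (187.50, 35.00).
ΣA = 31874.00 mm², ΣAX̄ = 4497375.00 mm³, ΣAȲ = 1985590.00 mm³.
X̄ = 4497375.00/31874.00 = 141.10 mm; Ȳ = 1985590.00/31874.00 = 62.29 mm.

X̄ = 141.10 mm, Ȳ = 62.29 mm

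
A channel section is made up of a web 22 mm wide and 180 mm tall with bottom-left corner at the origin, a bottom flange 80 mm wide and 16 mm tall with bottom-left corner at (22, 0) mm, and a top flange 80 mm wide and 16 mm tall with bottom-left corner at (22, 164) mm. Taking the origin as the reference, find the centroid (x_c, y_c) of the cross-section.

x_c = 31.02 mm, y_c = 90.00 mm

web: A = 22 × 180 = 3960.00, centroid at (11.00, 90.00).
bottom flange: A = 80 × 16 = 1280.00, centroid at (62.00, 8.00).
top flange: A = 80 × 16 = 1280.00, centroid at (62.00, 172.00).
ΣA = 6520.00 mm², ΣAx_c = 202280.00 mm³, ΣAy_c = 586800.00 mm³.
x_c = 202280.00/6520.00 = 31.02 mm; y_c = 586800.00/6520.00 = 90.00 mm.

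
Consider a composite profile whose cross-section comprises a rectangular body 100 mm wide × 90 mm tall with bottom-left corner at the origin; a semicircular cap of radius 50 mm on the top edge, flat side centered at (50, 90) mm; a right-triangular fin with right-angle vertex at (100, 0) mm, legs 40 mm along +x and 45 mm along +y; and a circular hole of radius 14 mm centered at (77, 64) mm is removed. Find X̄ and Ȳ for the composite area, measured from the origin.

X̄ = 53.06 mm, Ȳ = 61.75 mm

Part | A | x̄ᵢ | ȳᵢ | A·x̄ᵢ | A·ȳᵢ
rectangular body | 9000.00 | 50.00 | 45.00 | 450000.00 | 405000.00
semicircular top | 3926.99 | 50.00 | 111.22 | 196349.54 | 436762.51
triangular fin | 900.00 | 113.33 | 15.00 | 102000.00 | 13500.00
hole | -615.75 | 77.00 | 64.00 | -47412.92 | -39408.14
Σ | 13211.24 |  |  | 700936.62 | 815854.37
X̄ = 700936.62 / 13211.24 = 53.06 mm
Ȳ = 815854.37 / 13211.24 = 61.75 mm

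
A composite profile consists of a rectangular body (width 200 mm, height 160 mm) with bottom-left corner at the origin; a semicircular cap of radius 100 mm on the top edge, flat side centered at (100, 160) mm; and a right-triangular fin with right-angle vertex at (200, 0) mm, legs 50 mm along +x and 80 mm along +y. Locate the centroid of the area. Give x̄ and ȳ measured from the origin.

Part | A | x̄ᵢ | ȳᵢ | A·x̄ᵢ | A·ȳᵢ
rectangular body | 32000.00 | 100.00 | 80.00 | 3200000.00 | 2560000.00
semicircular top | 15707.96 | 100.00 | 202.44 | 1570796.33 | 3179940.79
triangular fin | 2000.00 | 216.67 | 26.67 | 433333.33 | 53333.33
Σ | 49707.96 |  |  | 5204129.66 | 5793274.12
x̄ = 5204129.66 / 49707.96 = 104.69 mm
ȳ = 5793274.12 / 49707.96 = 116.55 mm

x̄ = 104.69 mm, ȳ = 116.55 mm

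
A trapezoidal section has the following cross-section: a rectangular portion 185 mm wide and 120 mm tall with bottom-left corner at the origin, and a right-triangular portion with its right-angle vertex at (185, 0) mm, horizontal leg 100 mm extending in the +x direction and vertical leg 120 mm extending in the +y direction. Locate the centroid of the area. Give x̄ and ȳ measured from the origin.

Part | A | x̄ᵢ | ȳᵢ | A·x̄ᵢ | A·ȳᵢ
rectangular portion | 22200.00 | 92.50 | 60.00 | 2053500.00 | 1332000.00
triangular portion | 6000.00 | 218.33 | 40.00 | 1310000.00 | 240000.00
Σ | 28200.00 |  |  | 3363500.00 | 1572000.00
x̄ = 3363500.00 / 28200.00 = 119.27 mm
ȳ = 1572000.00 / 28200.00 = 55.74 mm

x̄ = 119.27 mm, ȳ = 55.74 mm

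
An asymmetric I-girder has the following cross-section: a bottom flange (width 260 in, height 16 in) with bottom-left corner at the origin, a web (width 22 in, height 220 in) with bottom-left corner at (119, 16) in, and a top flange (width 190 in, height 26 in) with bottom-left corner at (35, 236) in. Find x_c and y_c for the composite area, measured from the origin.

Part | A | x̄ᵢ | ȳᵢ | A·x̄ᵢ | A·ȳᵢ
bottom flange | 4160.00 | 130.00 | 8.00 | 540800.00 | 33280.00
web | 4840.00 | 130.00 | 126.00 | 629200.00 | 609840.00
top flange | 4940.00 | 130.00 | 249.00 | 642200.00 | 1230060.00
Σ | 13940.00 |  |  | 1812200.00 | 1873180.00
x_c = 1812200.00 / 13940.00 = 130.00 in
y_c = 1873180.00 / 13940.00 = 134.37 in

x_c = 130.00 in, y_c = 134.37 in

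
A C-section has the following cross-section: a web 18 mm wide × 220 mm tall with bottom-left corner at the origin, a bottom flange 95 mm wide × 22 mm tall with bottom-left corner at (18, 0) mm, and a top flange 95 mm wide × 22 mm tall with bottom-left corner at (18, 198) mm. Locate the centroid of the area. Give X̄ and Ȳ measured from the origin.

X̄ = 38.01 mm, Ȳ = 110.00 mm

Part | A | x̄ᵢ | ȳᵢ | A·x̄ᵢ | A·ȳᵢ
web | 3960.00 | 9.00 | 110.00 | 35640.00 | 435600.00
bottom flange | 2090.00 | 65.50 | 11.00 | 136895.00 | 22990.00
top flange | 2090.00 | 65.50 | 209.00 | 136895.00 | 436810.00
Σ | 8140.00 |  |  | 309430.00 | 895400.00
X̄ = 309430.00 / 8140.00 = 38.01 mm
Ȳ = 895400.00 / 8140.00 = 110.00 mm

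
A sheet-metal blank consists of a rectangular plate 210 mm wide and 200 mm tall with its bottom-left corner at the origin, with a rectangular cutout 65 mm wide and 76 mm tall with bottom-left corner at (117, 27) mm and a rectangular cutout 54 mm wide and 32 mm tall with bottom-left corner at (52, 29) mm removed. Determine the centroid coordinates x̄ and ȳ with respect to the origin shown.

x̄ = 100.05 mm, ȳ = 107.58 mm

Part | A | x̄ᵢ | ȳᵢ | A·x̄ᵢ | A·ȳᵢ
plate | 42000.00 | 105.00 | 100.00 | 4410000.00 | 4200000.00
hole 1 | -4940.00 | 149.50 | 65.00 | -738530.00 | -321100.00
hole 2 | -1728.00 | 79.00 | 45.00 | -136512.00 | -77760.00
Σ | 35332.00 |  |  | 3534958.00 | 3801140.00
x̄ = 3534958.00 / 35332.00 = 100.05 mm
ȳ = 3801140.00 / 35332.00 = 107.58 mm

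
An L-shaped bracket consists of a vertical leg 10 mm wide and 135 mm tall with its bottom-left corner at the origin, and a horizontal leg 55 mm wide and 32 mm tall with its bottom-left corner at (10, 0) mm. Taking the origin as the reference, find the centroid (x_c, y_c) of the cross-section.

x_c = 23.39 mm, y_c = 38.36 mm

Part | A | x̄ᵢ | ȳᵢ | A·x̄ᵢ | A·ȳᵢ
vertical leg | 1350.00 | 5.00 | 67.50 | 6750.00 | 91125.00
horizontal leg | 1760.00 | 37.50 | 16.00 | 66000.00 | 28160.00
Σ | 3110.00 |  |  | 72750.00 | 119285.00
x_c = 72750.00 / 3110.00 = 23.39 mm
y_c = 119285.00 / 3110.00 = 38.36 mm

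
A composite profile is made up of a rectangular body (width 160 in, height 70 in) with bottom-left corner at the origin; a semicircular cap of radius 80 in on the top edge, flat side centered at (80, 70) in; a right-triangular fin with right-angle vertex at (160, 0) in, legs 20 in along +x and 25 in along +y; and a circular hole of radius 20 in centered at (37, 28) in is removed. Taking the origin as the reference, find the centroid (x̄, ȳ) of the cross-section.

x̄ = 83.74 in, ȳ = 69.34 in

rectangular body: A = 160 × 70 = 11200.00, centroid at (80.00, 35.00).
semicircular top: A = ½π·80² = 10053.10, centroid at (80.00, 103.95).
triangular fin: A = ½·20·25 = 250.00, centroid at (166.67, 8.33).
hole: A = −π·20² = -1256.64, centroid at (37.00, 28.00).
ΣA = 20246.46 in²
ΣAx̄ = (11200.00)(80.00) + (10053.10)(80.00) + (250.00)(166.67) + (-1256.64)(37.00) = 1695418.81 in³
ΣAȳ = (11200.00)(35.00) + (10053.10)(103.95) + (250.00)(8.33) + (-1256.64)(28.00) = 1403947.58 in³
x̄ = 1695418.81 / 20246.46 = 83.74 in
ȳ = 1403947.58 / 20246.46 = 69.34 in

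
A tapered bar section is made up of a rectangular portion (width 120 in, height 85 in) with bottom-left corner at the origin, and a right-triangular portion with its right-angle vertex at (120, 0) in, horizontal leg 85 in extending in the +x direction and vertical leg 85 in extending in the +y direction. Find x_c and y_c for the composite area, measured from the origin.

x_c = 83.10 in, y_c = 38.79 in

rectangular portion: A = 120 × 85 = 10200.00, centroid at (60.00, 42.50).
triangular portion: A = ½·85·85 = 3612.50, centroid at (148.33, 28.33).
ΣA = 13812.50 in²
ΣAx_c = (10200.00)(60.00) + (3612.50)(148.33) = 1147854.17 in³
ΣAy_c = (10200.00)(42.50) + (3612.50)(28.33) = 535854.17 in³
x_c = 1147854.17 / 13812.50 = 83.10 in
y_c = 535854.17 / 13812.50 = 38.79 in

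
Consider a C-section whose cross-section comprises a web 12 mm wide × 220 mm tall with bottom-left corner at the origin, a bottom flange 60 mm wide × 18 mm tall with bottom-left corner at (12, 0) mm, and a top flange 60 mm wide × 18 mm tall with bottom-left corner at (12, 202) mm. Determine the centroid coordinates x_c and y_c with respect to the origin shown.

web: A = 12 × 220 = 2640.00, centroid at (6.00, 110.00).
bottom flange: A = 60 × 18 = 1080.00, centroid at (42.00, 9.00).
top flange: A = 60 × 18 = 1080.00, centroid at (42.00, 211.00).
ΣA = 4800.00 mm²
ΣAx_c = (2640.00)(6.00) + (1080.00)(42.00) + (1080.00)(42.00) = 106560.00 mm³
ΣAy_c = (2640.00)(110.00) + (1080.00)(9.00) + (1080.00)(211.00) = 528000.00 mm³
x_c = 106560.00 / 4800.00 = 22.20 mm
y_c = 528000.00 / 4800.00 = 110.00 mm

x_c = 22.20 mm, y_c = 110.00 mm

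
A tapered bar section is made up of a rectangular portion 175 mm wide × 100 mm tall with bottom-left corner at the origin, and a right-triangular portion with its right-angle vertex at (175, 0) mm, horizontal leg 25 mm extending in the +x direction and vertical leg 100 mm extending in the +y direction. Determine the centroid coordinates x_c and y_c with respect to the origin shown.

rectangular portion: A = 175 × 100 = 17500.00, centroid at (87.50, 50.00).
triangular portion: A = ½·25·100 = 1250.00, centroid at (183.33, 33.33).
ΣA = 18750.00 mm²
ΣAx_c = (17500.00)(87.50) + (1250.00)(183.33) = 1760416.67 mm³
ΣAy_c = (17500.00)(50.00) + (1250.00)(33.33) = 916666.67 mm³
x_c = 1760416.67 / 18750.00 = 93.89 mm
y_c = 916666.67 / 18750.00 = 48.89 mm

x_c = 93.89 mm, y_c = 48.89 mm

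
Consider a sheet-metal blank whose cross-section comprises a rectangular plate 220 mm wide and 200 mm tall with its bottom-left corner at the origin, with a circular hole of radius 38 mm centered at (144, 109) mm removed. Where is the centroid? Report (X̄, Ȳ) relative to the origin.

X̄ = 106.09 mm, Ȳ = 98.97 mm

plate: A = 220 × 200 = 44000.00, centroid at (110.00, 100.00).
hole: A = −π·38² = -4536.46, centroid at (144.00, 109.00).
ΣA = 39463.54 mm², ΣAX̄ = 4186749.79 mm³, ΣAȲ = 3905525.88 mm³.
X̄ = 4186749.79/39463.54 = 106.09 mm; Ȳ = 3905525.88/39463.54 = 98.97 mm.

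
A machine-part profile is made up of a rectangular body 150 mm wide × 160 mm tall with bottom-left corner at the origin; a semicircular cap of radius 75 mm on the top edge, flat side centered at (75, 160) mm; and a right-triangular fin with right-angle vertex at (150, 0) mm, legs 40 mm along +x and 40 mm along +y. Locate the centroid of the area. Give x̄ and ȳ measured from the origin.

x̄ = 77.10 mm, ȳ = 107.79 mm

rectangular body: A = 150 × 160 = 24000.00, centroid at (75.00, 80.00).
semicircular top: A = ½π·75² = 8835.73, centroid at (75.00, 191.83).
triangular fin: A = ½·40·40 = 800.00, centroid at (163.33, 13.33).
ΣA = 33635.73 mm²
ΣAx̄ = (24000.00)(75.00) + (8835.73)(75.00) + (800.00)(163.33) = 2593346.37 mm³
ΣAȳ = (24000.00)(80.00) + (8835.73)(191.83) + (800.00)(13.33) = 3625633.36 mm³
x̄ = 2593346.37 / 33635.73 = 77.10 mm
ȳ = 3625633.36 / 33635.73 = 107.79 mm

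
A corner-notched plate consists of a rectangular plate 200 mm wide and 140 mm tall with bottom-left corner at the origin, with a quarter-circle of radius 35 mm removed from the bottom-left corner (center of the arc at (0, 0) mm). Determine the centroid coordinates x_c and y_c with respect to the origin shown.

Part | A | x̄ᵢ | ȳᵢ | A·x̄ᵢ | A·ȳᵢ
plate | 28000.00 | 100.00 | 70.00 | 2800000.00 | 1960000.00
removed quarter-circle | -962.11 | 14.85 | 14.85 | -14291.67 | -14291.67
Σ | 27037.89 |  |  | 2785708.33 | 1945708.33
x_c = 2785708.33 / 27037.89 = 103.03 mm
y_c = 1945708.33 / 27037.89 = 71.96 mm

x_c = 103.03 mm, y_c = 71.96 mm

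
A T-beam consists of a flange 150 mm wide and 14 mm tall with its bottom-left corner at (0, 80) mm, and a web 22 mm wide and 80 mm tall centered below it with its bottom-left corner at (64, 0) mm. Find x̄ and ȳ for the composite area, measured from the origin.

web: A = 22 × 80 = 1760.00, centroid at (75.00, 40.00).
flange: A = 150 × 14 = 2100.00, centroid at (75.00, 87.00).
ΣA = 3860.00 mm²
ΣAx̄ = (1760.00)(75.00) + (2100.00)(75.00) = 289500.00 mm³
ΣAȳ = (1760.00)(40.00) + (2100.00)(87.00) = 253100.00 mm³
x̄ = 289500.00 / 3860.00 = 75.00 mm
ȳ = 253100.00 / 3860.00 = 65.57 mm

x̄ = 75.00 mm, ȳ = 65.57 mm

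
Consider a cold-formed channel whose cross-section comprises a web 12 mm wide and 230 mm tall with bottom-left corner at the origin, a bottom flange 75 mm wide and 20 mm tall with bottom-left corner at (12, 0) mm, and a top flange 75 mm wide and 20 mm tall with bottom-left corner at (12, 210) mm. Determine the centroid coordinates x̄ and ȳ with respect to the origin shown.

web: A = 12 × 230 = 2760.00, centroid at (6.00, 115.00).
bottom flange: A = 75 × 20 = 1500.00, centroid at (49.50, 10.00).
top flange: A = 75 × 20 = 1500.00, centroid at (49.50, 220.00).
ΣA = 5760.00 mm²
ΣAx̄ = (2760.00)(6.00) + (1500.00)(49.50) + (1500.00)(49.50) = 165060.00 mm³
ΣAȳ = (2760.00)(115.00) + (1500.00)(10.00) + (1500.00)(220.00) = 662400.00 mm³
x̄ = 165060.00 / 5760.00 = 28.66 mm
ȳ = 662400.00 / 5760.00 = 115.00 mm

x̄ = 28.66 mm, ȳ = 115.00 mm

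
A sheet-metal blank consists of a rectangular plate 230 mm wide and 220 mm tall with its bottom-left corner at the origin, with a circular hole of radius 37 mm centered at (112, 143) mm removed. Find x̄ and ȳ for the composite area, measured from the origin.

x̄ = 115.28 mm, ȳ = 106.93 mm

plate: A = 230 × 220 = 50600.00, centroid at (115.00, 110.00).
hole: A = −π·37² = -4300.84, centroid at (112.00, 143.00).
ΣA = 46299.16 mm², ΣAx̄ = 5337305.88 mm³, ΣAȳ = 4950979.83 mm³.
x̄ = 5337305.88/46299.16 = 115.28 mm; ȳ = 4950979.83/46299.16 = 106.93 mm.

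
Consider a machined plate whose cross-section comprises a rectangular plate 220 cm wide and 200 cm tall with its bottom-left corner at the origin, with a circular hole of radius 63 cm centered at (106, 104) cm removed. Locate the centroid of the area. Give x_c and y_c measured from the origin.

plate: A = 220 × 200 = 44000.00, centroid at (110.00, 100.00).
hole: A = −π·63² = -12468.98, centroid at (106.00, 104.00).
ΣA = 31531.02 cm², ΣAx_c = 3518287.99 cm³, ΣAy_c = 3103225.95 cm³.
x_c = 3518287.99/31531.02 = 111.58 cm; y_c = 3103225.95/31531.02 = 98.42 cm.

x_c = 111.58 cm, y_c = 98.42 cm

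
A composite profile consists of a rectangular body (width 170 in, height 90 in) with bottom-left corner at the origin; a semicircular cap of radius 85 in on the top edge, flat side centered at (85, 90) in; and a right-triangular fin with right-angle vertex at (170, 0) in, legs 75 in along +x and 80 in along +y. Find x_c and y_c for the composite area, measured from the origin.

x_c = 96.13 in, y_c = 74.18 in

Part | A | x̄ᵢ | ȳᵢ | A·x̄ᵢ | A·ȳᵢ
rectangular body | 15300.00 | 85.00 | 45.00 | 1300500.00 | 688500.00
semicircular top | 11349.00 | 85.00 | 126.08 | 964665.29 | 1430826.98
triangular fin | 3000.00 | 195.00 | 26.67 | 585000.00 | 80000.00
Σ | 29649.00 |  |  | 2850165.29 | 2199326.98
x_c = 2850165.29 / 29649.00 = 96.13 in
y_c = 2199326.98 / 29649.00 = 74.18 in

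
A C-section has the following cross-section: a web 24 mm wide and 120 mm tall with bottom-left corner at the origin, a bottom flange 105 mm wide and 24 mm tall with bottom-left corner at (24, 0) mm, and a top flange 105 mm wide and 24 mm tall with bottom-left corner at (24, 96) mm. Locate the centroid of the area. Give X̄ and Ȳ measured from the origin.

web: A = 24 × 120 = 2880.00, centroid at (12.00, 60.00).
bottom flange: A = 105 × 24 = 2520.00, centroid at (76.50, 12.00).
top flange: A = 105 × 24 = 2520.00, centroid at (76.50, 108.00).
ΣA = 7920.00 mm²
ΣAX̄ = (2880.00)(12.00) + (2520.00)(76.50) + (2520.00)(76.50) = 420120.00 mm³
ΣAȲ = (2880.00)(60.00) + (2520.00)(12.00) + (2520.00)(108.00) = 475200.00 mm³
X̄ = 420120.00 / 7920.00 = 53.05 mm
Ȳ = 475200.00 / 7920.00 = 60.00 mm

X̄ = 53.05 mm, Ȳ = 60.00 mm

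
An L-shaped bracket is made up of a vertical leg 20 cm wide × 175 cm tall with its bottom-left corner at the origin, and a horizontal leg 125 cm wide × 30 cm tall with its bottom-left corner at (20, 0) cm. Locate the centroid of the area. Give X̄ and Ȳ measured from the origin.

X̄ = 47.50 cm, Ȳ = 50.00 cm

vertical leg: A = 20 × 175 = 3500.00, centroid at (10.00, 87.50).
horizontal leg: A = 125 × 30 = 3750.00, centroid at (82.50, 15.00).
ΣA = 7250.00 cm², ΣAX̄ = 344375.00 cm³, ΣAȲ = 362500.00 cm³.
X̄ = 344375.00/7250.00 = 47.50 cm; Ȳ = 362500.00/7250.00 = 50.00 cm.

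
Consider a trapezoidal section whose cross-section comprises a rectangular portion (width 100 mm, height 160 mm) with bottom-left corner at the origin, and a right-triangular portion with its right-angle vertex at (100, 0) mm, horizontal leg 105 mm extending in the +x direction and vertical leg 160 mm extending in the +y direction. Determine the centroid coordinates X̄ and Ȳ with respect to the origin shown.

X̄ = 79.26 mm, Ȳ = 70.82 mm

rectangular portion: A = 100 × 160 = 16000.00, centroid at (50.00, 80.00).
triangular portion: A = ½·105·160 = 8400.00, centroid at (135.00, 53.33).
ΣA = 24400.00 mm²
ΣAX̄ = (16000.00)(50.00) + (8400.00)(135.00) = 1934000.00 mm³
ΣAȲ = (16000.00)(80.00) + (8400.00)(53.33) = 1728000.00 mm³
X̄ = 1934000.00 / 24400.00 = 79.26 mm
Ȳ = 1728000.00 / 24400.00 = 70.82 mm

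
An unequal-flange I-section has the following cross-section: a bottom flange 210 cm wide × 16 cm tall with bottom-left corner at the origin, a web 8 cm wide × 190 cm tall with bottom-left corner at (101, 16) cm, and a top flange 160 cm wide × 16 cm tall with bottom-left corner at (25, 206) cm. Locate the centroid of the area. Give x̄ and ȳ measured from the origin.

bottom flange: A = 210 × 16 = 3360.00, centroid at (105.00, 8.00).
web: A = 8 × 190 = 1520.00, centroid at (105.00, 111.00).
top flange: A = 160 × 16 = 2560.00, centroid at (105.00, 214.00).
ΣA = 7440.00 cm², ΣAx̄ = 781200.00 cm³, ΣAȳ = 743440.00 cm³.
x̄ = 781200.00/7440.00 = 105.00 cm; ȳ = 743440.00/7440.00 = 99.92 cm.

x̄ = 105.00 cm, ȳ = 99.92 cm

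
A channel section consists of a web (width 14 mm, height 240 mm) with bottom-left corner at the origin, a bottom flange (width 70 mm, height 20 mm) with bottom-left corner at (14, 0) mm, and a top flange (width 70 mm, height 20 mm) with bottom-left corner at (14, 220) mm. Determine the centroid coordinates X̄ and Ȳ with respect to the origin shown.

web: A = 14 × 240 = 3360.00, centroid at (7.00, 120.00).
bottom flange: A = 70 × 20 = 1400.00, centroid at (49.00, 10.00).
top flange: A = 70 × 20 = 1400.00, centroid at (49.00, 230.00).
ΣA = 6160.00 mm², ΣAX̄ = 160720.00 mm³, ΣAȲ = 739200.00 mm³.
X̄ = 160720.00/6160.00 = 26.09 mm; Ȳ = 739200.00/6160.00 = 120.00 mm.

X̄ = 26.09 mm, Ȳ = 120.00 mm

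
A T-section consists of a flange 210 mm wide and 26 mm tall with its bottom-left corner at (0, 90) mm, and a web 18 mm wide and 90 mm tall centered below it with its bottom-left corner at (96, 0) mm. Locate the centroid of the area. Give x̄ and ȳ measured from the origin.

x̄ = 105.00 mm, ȳ = 89.73 mm

web: A = 18 × 90 = 1620.00, centroid at (105.00, 45.00).
flange: A = 210 × 26 = 5460.00, centroid at (105.00, 103.00).
ΣA = 7080.00 mm²
ΣAx̄ = (1620.00)(105.00) + (5460.00)(105.00) = 743400.00 mm³
ΣAȳ = (1620.00)(45.00) + (5460.00)(103.00) = 635280.00 mm³
x̄ = 743400.00 / 7080.00 = 105.00 mm
ȳ = 635280.00 / 7080.00 = 89.73 mm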